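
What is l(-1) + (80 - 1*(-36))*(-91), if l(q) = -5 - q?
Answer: -10560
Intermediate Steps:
l(-1) + (80 - 1*(-36))*(-91) = (-5 - 1*(-1)) + (80 - 1*(-36))*(-91) = (-5 + 1) + (80 + 36)*(-91) = -4 + 116*(-91) = -4 - 10556 = -10560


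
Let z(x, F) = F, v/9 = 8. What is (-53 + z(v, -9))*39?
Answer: -2418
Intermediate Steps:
v = 72 (v = 9*8 = 72)
(-53 + z(v, -9))*39 = (-53 - 9)*39 = -62*39 = -2418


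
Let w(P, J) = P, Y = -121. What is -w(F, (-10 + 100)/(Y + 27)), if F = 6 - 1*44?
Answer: 38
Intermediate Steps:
F = -38 (F = 6 - 44 = -38)
-w(F, (-10 + 100)/(Y + 27)) = -1*(-38) = 38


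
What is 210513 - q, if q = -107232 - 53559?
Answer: 371304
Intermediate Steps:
q = -160791
210513 - q = 210513 - 1*(-160791) = 210513 + 160791 = 371304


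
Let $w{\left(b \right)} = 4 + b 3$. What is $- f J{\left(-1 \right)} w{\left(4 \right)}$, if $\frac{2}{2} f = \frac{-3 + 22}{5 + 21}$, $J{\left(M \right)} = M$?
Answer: $\frac{152}{13} \approx 11.692$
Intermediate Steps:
$w{\left(b \right)} = 4 + 3 b$
$f = \frac{19}{26}$ ($f = \frac{-3 + 22}{5 + 21} = \frac{19}{26} \approx 0.73077$)
$- f J{\left(-1 \right)} w{\left(4 \right)} = - \frac{19}{26} \left(-1\right) \left(4 + 3 \cdot 4\right) = - \frac{\left(-19\right) \left(4 + 12\right)}{26} = - \frac{\left(-19\right) 16}{26} = \left(-1\right) \left(- \frac{152}{13}\right) = \frac{152}{13}$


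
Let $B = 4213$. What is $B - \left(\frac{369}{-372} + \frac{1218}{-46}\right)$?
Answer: $\frac{12093821}{2852} \approx 4240.5$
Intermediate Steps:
$B - \left(\frac{369}{-372} + \frac{1218}{-46}\right) = 4213 - \left(\frac{369}{-372} + \frac{1218}{-46}\right) = 4213 - \left(369 \left(- \frac{1}{372}\right) + 1218 \left(- \frac{1}{46}\right)\right) = 4213 - \left(- \frac{123}{124} - \frac{609}{23}\right) = 4213 - - \frac{78345}{2852} = 4213 + \frac{78345}{2852} = \frac{12093821}{2852}$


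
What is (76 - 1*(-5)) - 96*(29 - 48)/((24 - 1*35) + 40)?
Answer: 4173/29 ≈ 143.90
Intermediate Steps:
(76 - 1*(-5)) - 96*(29 - 48)/((24 - 1*35) + 40) = (76 + 5) - (-1824)/((24 - 35) + 40) = 81 - (-1824)/(-11 + 40) = 81 - (-1824)/29 = 81 - 96*(-19/29) = 81 + 1824/29 = 4173/29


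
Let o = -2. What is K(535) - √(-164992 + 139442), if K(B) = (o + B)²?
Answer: 284089 - 5*I*√1022 ≈ 2.8409e+5 - 159.84*I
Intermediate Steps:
K(B) = (-2 + B)²
K(535) - √(-164992 + 139442) = (-2 + 535)² - √(-164992 + 139442) = 533² - √(-25550) = 284089 - 5*I*√1022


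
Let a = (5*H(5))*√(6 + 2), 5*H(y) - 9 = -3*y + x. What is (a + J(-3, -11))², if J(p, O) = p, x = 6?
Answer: 9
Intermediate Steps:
H(y) = 3 - 3*y/5 (H(y) = 9/5 + (-3*y + 6)/5 = 9/5 + (6 - 3*y)/5 = 9/5 + (6/5 - 3*y/5) = 3 - 3*y/5)
a = 0 (a = (5*(3 - ⅗*5))*√(6 + 2) = (5*(3 - 3))*√8 = (5*0)*(2*√2) = 0*(2*√2) = 0)
(a + J(-3, -11))² = (0 - 3)² = (-3)² = 9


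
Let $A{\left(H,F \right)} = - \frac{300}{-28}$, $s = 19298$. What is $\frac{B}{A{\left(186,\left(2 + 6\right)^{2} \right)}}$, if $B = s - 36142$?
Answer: $- \frac{117908}{75} \approx -1572.1$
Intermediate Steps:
$A{\left(H,F \right)} = \frac{75}{7}$ ($A{\left(H,F \right)} = \left(-300\right) \left(- \frac{1}{28}\right) = \frac{75}{7}$)
$B = -16844$ ($B = 19298 - 36142 = -16844$)
$\frac{B}{A{\left(186,\left(2 + 6\right)^{2} \right)}} = - \frac{16844}{\frac{75}{7}} = \left(-16844\right) \frac{7}{75} = - \frac{117908}{75}$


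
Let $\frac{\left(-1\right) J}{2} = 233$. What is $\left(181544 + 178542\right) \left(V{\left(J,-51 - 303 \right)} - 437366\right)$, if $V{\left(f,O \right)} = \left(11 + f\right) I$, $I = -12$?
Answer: $-155523303916$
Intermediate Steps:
$J = -466$ ($J = \left(-2\right) 233 = -466$)
$V{\left(f,O \right)} = -132 - 12 f$ ($V{\left(f,O \right)} = \left(11 + f\right) \left(-12\right) = -132 - 12 f$)
$\left(181544 + 178542\right) \left(V{\left(J,-51 - 303 \right)} - 437366\right) = \left(181544 + 178542\right) \left(\left(-132 - -5592\right) - 437366\right) = 360086 \left(\left(-132 + 5592\right) - 437366\right) = 360086 \left(5460 - 437366\right) = 360086 \left(-431906\right) = -155523303916$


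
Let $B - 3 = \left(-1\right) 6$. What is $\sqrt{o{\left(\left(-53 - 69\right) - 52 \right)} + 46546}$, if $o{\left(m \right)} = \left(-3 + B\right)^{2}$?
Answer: $\sqrt{46582} \approx 215.83$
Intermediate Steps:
$B = -3$ ($B = 3 - 6 = -3$)
$o{\left(m \right)} = 36$ ($o{\left(m \right)} = \left(-3 - 3\right)^{2} = \left(-6\right)^{2} = 36$)
$\sqrt{o{\left(\left(-53 - 69\right) - 52 \right)} + 46546} = \sqrt{36 + 46546} = \sqrt{46582}$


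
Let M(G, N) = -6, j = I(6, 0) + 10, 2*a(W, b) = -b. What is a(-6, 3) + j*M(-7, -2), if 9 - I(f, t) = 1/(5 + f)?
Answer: -2529/22 ≈ -114.95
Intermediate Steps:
I(f, t) = 9 - 1/(5 + f)
a(W, b) = -b/2 (a(W, b) = (-b)/2 = -b/2)
j = 208/11 (j = (44 + 9*6)/(5 + 6) + 10 = (44 + 54)/11 + 10 = (1/11)*98 + 10 = 98/11 + 10 = 208/11 ≈ 18.909)
a(-6, 3) + j*M(-7, -2) = -½*3 + (208/11)*(-6) = -3/2 - 1248/11 = -2529/22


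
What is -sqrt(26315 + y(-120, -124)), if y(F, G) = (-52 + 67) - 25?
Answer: -sqrt(26305) ≈ -162.19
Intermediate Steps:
y(F, G) = -10 (y(F, G) = 15 - 25 = -10)
-sqrt(26315 + y(-120, -124)) = -sqrt(26315 - 10) = -sqrt(26305)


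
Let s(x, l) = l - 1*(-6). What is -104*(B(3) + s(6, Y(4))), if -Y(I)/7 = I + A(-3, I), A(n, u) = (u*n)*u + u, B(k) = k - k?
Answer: -29744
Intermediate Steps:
B(k) = 0
A(n, u) = u + n*u² (A(n, u) = (n*u)*u + u = n*u² + u = u + n*u²)
Y(I) = -7*I - 7*I*(1 - 3*I) (Y(I) = -7*(I + I*(1 - 3*I)) = -7*I - 7*I*(1 - 3*I))
s(x, l) = 6 + l (s(x, l) = l + 6 = 6 + l)
-104*(B(3) + s(6, Y(4))) = -104*(0 + (6 + 7*4*(-2 + 3*4))) = -104*(0 + (6 + 7*4*(-2 + 12))) = -104*(0 + (6 + 7*4*10)) = -104*(0 + (6 + 280)) = -104*(0 + 286) = -104*286 = -29744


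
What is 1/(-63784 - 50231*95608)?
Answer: -1/10900746120 ≈ -9.1737e-11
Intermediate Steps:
1/(-63784 - 50231*95608) = (1/95608)/(-114015) = -1/114015*1/95608 = -1/10900746120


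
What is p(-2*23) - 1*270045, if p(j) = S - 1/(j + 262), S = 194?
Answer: -58287817/216 ≈ -2.6985e+5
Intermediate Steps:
p(j) = 194 - 1/(262 + j) (p(j) = 194 - 1/(j + 262) = 194 - 1/(262 + j))
p(-2*23) - 1*270045 = (50827 + 194*(-2*23))/(262 - 2*23) - 1*270045 = (50827 + 194*(-46))/(262 - 46) - 270045 = (50827 - 8924)/216 - 270045 = (1/216)*41903 - 270045 = 41903/216 - 270045 = -58287817/216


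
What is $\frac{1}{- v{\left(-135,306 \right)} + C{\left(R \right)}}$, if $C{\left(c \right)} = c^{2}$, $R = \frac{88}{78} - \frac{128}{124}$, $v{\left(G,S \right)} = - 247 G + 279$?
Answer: $- \frac{1461681}{49147548488} \approx -2.9741 \cdot 10^{-5}$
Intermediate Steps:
$v{\left(G,S \right)} = 279 - 247 G$
$R = \frac{116}{1209}$ ($R = 88 \cdot \frac{1}{78} - \frac{32}{31} = \frac{44}{39} - \frac{32}{31} = \frac{116}{1209} \approx 0.095947$)
$\frac{1}{- v{\left(-135,306 \right)} + C{\left(R \right)}} = \frac{1}{- (279 - -33345) + \left(\frac{116}{1209}\right)^{2}} = \frac{1}{- (279 + 33345) + \frac{13456}{1461681}} = \frac{1}{\left(-1\right) 33624 + \frac{13456}{1461681}} = \frac{1}{-33624 + \frac{13456}{1461681}} = \frac{1}{- \frac{49147548488}{1461681}} = - \frac{1461681}{49147548488}$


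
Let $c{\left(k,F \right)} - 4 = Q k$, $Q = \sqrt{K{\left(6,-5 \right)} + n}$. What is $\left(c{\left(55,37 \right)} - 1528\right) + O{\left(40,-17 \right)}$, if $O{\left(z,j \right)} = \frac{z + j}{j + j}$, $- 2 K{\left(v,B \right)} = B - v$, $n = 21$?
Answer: $- \frac{51839}{34} + \frac{55 \sqrt{106}}{2} \approx -1241.5$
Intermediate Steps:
$K{\left(v,B \right)} = \frac{v}{2} - \frac{B}{2}$ ($K{\left(v,B \right)} = - \frac{B - v}{2} = \frac{v}{2} - \frac{B}{2}$)
$Q = \frac{\sqrt{106}}{2}$ ($Q = \sqrt{\left(\frac{1}{2} \cdot 6 - - \frac{5}{2}\right) + 21} = \sqrt{\left(3 + \frac{5}{2}\right) + 21} = \sqrt{\frac{11}{2} + 21} = \sqrt{\frac{53}{2}} = \frac{\sqrt{106}}{2} \approx 5.1478$)
$O{\left(z,j \right)} = \frac{j + z}{2 j}$
$c{\left(k,F \right)} = 4 + \frac{k \sqrt{106}}{2}$ ($c{\left(k,F \right)} = 4 + \frac{\sqrt{106}}{2} k = 4 + \frac{k \sqrt{106}}{2}$)
$\left(c{\left(55,37 \right)} - 1528\right) + O{\left(40,-17 \right)} = \left(\left(4 + \frac{1}{2} \cdot 55 \sqrt{106}\right) - 1528\right) + \frac{-17 + 40}{2 \left(-17\right)} = \left(\left(4 + \frac{55 \sqrt{106}}{2}\right) - 1528\right) + \frac{1}{2} \left(- \frac{1}{17}\right) 23 = \left(-1524 + \frac{55 \sqrt{106}}{2}\right) - \frac{23}{34} = - \frac{51839}{34} + \frac{55 \sqrt{106}}{2}$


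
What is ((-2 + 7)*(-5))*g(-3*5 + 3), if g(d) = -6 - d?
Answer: -150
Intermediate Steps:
((-2 + 7)*(-5))*g(-3*5 + 3) = ((-2 + 7)*(-5))*(-6 - (-3*5 + 3)) = (5*(-5))*(-6 - (-15 + 3)) = -25*(-6 - 1*(-12)) = -25*(-6 + 12) = -25*6 = -150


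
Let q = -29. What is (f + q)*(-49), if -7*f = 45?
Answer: 1736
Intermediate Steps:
f = -45/7 (f = -⅐*45 = -45/7 ≈ -6.4286)
(f + q)*(-49) = (-45/7 - 29)*(-49) = -248/7*(-49) = 1736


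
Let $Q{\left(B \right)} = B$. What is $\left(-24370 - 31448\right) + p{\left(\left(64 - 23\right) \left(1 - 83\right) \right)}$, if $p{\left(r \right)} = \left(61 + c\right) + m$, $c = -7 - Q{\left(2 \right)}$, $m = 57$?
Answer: $-55709$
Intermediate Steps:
$c = -9$ ($c = -7 - 2 = -9$)
$p{\left(r \right)} = 109$ ($p{\left(r \right)} = \left(61 - 9\right) + 57 = 52 + 57 = 109$)
$\left(-24370 - 31448\right) + p{\left(\left(64 - 23\right) \left(1 - 83\right) \right)} = \left(-24370 - 31448\right) + 109 = -55818 + 109 = -55709$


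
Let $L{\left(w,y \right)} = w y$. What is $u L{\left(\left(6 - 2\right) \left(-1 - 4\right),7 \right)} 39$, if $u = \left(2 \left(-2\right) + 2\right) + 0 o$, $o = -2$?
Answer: $10920$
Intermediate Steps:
$u = -2$ ($u = \left(2 \left(-2\right) + 2\right) + 0 \left(-2\right) = \left(-4 + 2\right) + 0 = -2 + 0 = -2$)
$u L{\left(\left(6 - 2\right) \left(-1 - 4\right),7 \right)} 39 = - 2 \left(6 - 2\right) \left(-1 - 4\right) 7 \cdot 39 = - 2 \cdot 4 \left(-5\right) 7 \cdot 39 = - 2 \left(\left(-20\right) 7\right) 39 = \left(-2\right) \left(-140\right) 39 = 280 \cdot 39 = 10920$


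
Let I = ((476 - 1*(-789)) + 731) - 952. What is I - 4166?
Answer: -3122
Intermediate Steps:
I = 1044 (I = ((476 + 789) + 731) - 952 = (1265 + 731) - 952 = 1996 - 952 = 1044)
I - 4166 = 1044 - 4166 = -3122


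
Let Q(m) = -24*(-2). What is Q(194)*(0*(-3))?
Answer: 0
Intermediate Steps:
Q(m) = 48
Q(194)*(0*(-3)) = 48*(0*(-3)) = 48*0 = 0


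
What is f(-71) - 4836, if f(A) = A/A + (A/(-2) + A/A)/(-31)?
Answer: -299843/62 ≈ -4836.2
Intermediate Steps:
f(A) = 30/31 + A/62 (f(A) = 1 + (A*(-½) + 1)*(-1/31) = 1 + (-A/2 + 1)*(-1/31) = 1 + (1 - A/2)*(-1/31) = 1 + (-1/31 + A/62) = 30/31 + A/62)
f(-71) - 4836 = (30/31 + (1/62)*(-71)) - 4836 = (30/31 - 71/62) - 4836 = -11/62 - 4836 = -299843/62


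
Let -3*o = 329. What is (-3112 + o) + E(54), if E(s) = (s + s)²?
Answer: 25327/3 ≈ 8442.3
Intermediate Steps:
o = -329/3 (o = -⅓*329 = -329/3 ≈ -109.67)
E(s) = 4*s² (E(s) = (2*s)² = 4*s²)
(-3112 + o) + E(54) = (-3112 - 329/3) + 4*54² = -9665/3 + 4*2916 = -9665/3 + 11664 = 25327/3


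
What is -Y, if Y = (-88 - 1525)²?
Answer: -2601769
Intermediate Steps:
Y = 2601769 (Y = (-1613)² = 2601769)
-Y = -1*2601769 = -2601769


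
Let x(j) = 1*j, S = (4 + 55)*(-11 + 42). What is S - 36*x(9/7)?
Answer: 12479/7 ≈ 1782.7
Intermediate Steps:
S = 1829 (S = 59*31 = 1829)
x(j) = j
S - 36*x(9/7) = 1829 - 324/7 = 12479/7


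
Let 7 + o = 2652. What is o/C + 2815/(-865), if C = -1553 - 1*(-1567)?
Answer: 449703/2422 ≈ 185.67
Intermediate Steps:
C = 14 (C = -1553 + 1567 = 14)
o = 2645 (o = -7 + 2652 = 2645)
o/C + 2815/(-865) = 2645/14 + 2815/(-865) = 2645*(1/14) + 2815*(-1/865) = 2645/14 - 563/173 = 449703/2422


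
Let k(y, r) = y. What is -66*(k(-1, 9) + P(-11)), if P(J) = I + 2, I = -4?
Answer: 198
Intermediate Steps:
P(J) = -2 (P(J) = -4 + 2 = -2)
-66*(k(-1, 9) + P(-11)) = -66*(-1 - 2) = -66*(-3) = 198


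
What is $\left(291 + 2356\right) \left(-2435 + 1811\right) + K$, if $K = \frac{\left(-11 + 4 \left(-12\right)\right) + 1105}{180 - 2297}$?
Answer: $- \frac{3496709222}{2117} \approx -1.6517 \cdot 10^{6}$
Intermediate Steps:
$K = - \frac{1046}{2117}$ ($K = \frac{\left(-11 - 48\right) + 1105}{-2117} = \left(-59 + 1105\right) \left(- \frac{1}{2117}\right) = 1046 \left(- \frac{1}{2117}\right) = - \frac{1046}{2117} \approx -0.4941$)
$\left(291 + 2356\right) \left(-2435 + 1811\right) + K = \left(291 + 2356\right) \left(-2435 + 1811\right) - \frac{1046}{2117} = 2647 \left(-624\right) - \frac{1046}{2117} = -1651728 - \frac{1046}{2117} = - \frac{3496709222}{2117}$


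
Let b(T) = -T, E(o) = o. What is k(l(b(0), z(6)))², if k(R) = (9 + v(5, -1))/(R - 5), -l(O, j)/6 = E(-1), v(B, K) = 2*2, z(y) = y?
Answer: 169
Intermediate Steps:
v(B, K) = 4
l(O, j) = 6 (l(O, j) = -6*(-1) = 6)
k(R) = 13/(-5 + R) (k(R) = (9 + 4)/(R - 5) = 13/(-5 + R))
k(l(b(0), z(6)))² = (13/(-5 + 6))² = (13/1)² = (13*1)² = 13² = 169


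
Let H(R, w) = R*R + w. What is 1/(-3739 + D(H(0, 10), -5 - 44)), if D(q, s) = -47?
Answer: -1/3786 ≈ -0.00026413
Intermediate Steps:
H(R, w) = w + R² (H(R, w) = R² + w = w + R²)
1/(-3739 + D(H(0, 10), -5 - 44)) = 1/(-3739 - 47) = 1/(-3786) = -1/3786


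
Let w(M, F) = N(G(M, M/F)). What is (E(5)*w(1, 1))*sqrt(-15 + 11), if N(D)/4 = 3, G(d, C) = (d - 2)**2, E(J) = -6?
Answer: -144*I ≈ -144.0*I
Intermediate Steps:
G(d, C) = (-2 + d)**2
N(D) = 12 (N(D) = 4*3 = 12)
w(M, F) = 12
(E(5)*w(1, 1))*sqrt(-15 + 11) = (-6*12)*sqrt(-15 + 11) = -144*I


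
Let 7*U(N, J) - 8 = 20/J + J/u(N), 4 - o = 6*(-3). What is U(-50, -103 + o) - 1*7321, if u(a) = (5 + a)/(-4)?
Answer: -2964973/405 ≈ -7320.9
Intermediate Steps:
u(a) = -5/4 - a/4 (u(a) = (5 + a)*(-¼) = -5/4 - a/4)
o = 22 (o = 4 - 6*(-3) = 4 - 1*(-18) = 4 + 18 = 22)
U(N, J) = 8/7 + 20/(7*J) + J/(7*(-5/4 - N/4)) (U(N, J) = 8/7 + (20/J + J/(-5/4 - N/4))/7 = 8/7 + (20/(7*J) + J/(7*(-5/4 - N/4))) = 8/7 + 20/(7*J) + J/(7*(-5/4 - N/4)))
U(-50, -103 + o) - 1*7321 = 4*(25 - (-103 + 22)² + 5*(-50) + 2*(-103 + 22)*(5 - 50))/(7*(-103 + 22)*(5 - 50)) - 1*7321 = (4/7)*(25 - 1*(-81)² - 250 + 2*(-81)*(-45))/(-81*(-45)) - 7321 = (4/7)*(-1/81)*(-1/45)*(25 - 1*6561 - 250 + 7290) - 7321 = (4/7)*(-1/81)*(-1/45)*(25 - 6561 - 250 + 7290) - 7321 = (4/7)*(-1/81)*(-1/45)*504 - 7321 = 32/405 - 7321 = -2964973/405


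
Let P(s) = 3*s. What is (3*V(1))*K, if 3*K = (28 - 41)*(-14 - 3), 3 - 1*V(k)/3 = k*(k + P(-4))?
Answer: 9282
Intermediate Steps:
V(k) = 9 - 3*k*(-12 + k) (V(k) = 9 - 3*k*(k + 3*(-4)) = 9 - 3*k*(k - 12) = 9 - 3*k*(-12 + k))
K = 221/3 (K = ((28 - 41)*(-14 - 3))/3 = (-13*(-17))/3 = (⅓)*221 = 221/3 ≈ 73.667)
(3*V(1))*K = (3*(9 - 3*1² + 36*1))*(221/3) = (3*(9 - 3*1 + 36))*(221/3) = (3*(9 - 3 + 36))*(221/3) = (3*42)*(221/3) = 126*(221/3) = 9282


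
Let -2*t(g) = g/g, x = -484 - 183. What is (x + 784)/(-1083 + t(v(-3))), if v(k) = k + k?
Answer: -234/2167 ≈ -0.10798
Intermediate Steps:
x = -667
v(k) = 2*k
t(g) = -1/2 (t(g) = -g/(2*g) = -1/2*1 = -1/2)
(x + 784)/(-1083 + t(v(-3))) = (-667 + 784)/(-1083 - 1/2) = 117/(-2167/2) = 117*(-2/2167) = -234/2167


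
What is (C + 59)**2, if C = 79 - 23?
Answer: 13225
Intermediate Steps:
C = 56
(C + 59)**2 = (56 + 59)**2 = 115**2 = 13225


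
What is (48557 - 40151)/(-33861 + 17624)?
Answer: -8406/16237 ≈ -0.51771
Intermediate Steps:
(48557 - 40151)/(-33861 + 17624) = 8406/(-16237) = 8406*(-1/16237) = -8406/16237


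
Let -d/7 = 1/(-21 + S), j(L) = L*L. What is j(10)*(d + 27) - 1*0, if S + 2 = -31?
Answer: 73250/27 ≈ 2713.0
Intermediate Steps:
S = -33 (S = -2 - 31 = -33)
j(L) = L**2
d = 7/54 (d = -7/(-21 - 33) = -7/(-54) = -7*(-1/54) = 7/54 ≈ 0.12963)
j(10)*(d + 27) - 1*0 = 10**2*(7/54 + 27) - 1*0 = 100*(1465/54) + 0 = 73250/27 + 0 = 73250/27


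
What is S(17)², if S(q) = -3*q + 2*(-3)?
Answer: 3249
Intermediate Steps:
S(q) = -6 - 3*q (S(q) = -3*q - 6 = -6 - 3*q)
S(17)² = (-6 - 3*17)² = (-6 - 51)² = (-57)² = 3249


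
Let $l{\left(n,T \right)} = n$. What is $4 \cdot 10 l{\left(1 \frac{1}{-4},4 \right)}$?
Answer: $-10$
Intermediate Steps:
$4 \cdot 10 l{\left(1 \frac{1}{-4},4 \right)} = 4 \cdot 10 \cdot 1 \frac{1}{-4} = 40 \cdot 1 \left(- \frac{1}{4}\right) = 40 \left(- \frac{1}{4}\right) = -10$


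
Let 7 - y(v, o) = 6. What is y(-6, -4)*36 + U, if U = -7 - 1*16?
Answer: 13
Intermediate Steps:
y(v, o) = 1 (y(v, o) = 7 - 1*6 = 7 - 6 = 1)
U = -23 (U = -7 - 16 = -23)
y(-6, -4)*36 + U = 1*36 - 23 = 36 - 23 = 13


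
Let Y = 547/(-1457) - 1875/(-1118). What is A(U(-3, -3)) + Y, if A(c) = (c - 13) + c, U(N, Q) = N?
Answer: -28829265/1628926 ≈ -17.698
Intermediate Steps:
Y = 2120329/1628926 (Y = 547*(-1/1457) - 1875*(-1/1118) = -547/1457 + 1875/1118 = 2120329/1628926 ≈ 1.3017)
A(c) = -13 + 2*c (A(c) = (-13 + c) + c = -13 + 2*c)
A(U(-3, -3)) + Y = (-13 + 2*(-3)) + 2120329/1628926 = (-13 - 6) + 2120329/1628926 = -19 + 2120329/1628926 = -28829265/1628926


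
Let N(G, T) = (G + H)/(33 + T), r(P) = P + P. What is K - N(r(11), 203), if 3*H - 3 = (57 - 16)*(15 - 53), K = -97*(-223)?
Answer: 15316237/708 ≈ 21633.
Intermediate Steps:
r(P) = 2*P
K = 21631
H = -1555/3 (H = 1 + ((57 - 16)*(15 - 53))/3 = 1 + (41*(-38))/3 = 1 + (⅓)*(-1558) = 1 - 1558/3 = -1555/3 ≈ -518.33)
N(G, T) = (-1555/3 + G)/(33 + T) (N(G, T) = (G - 1555/3)/(33 + T) = (-1555/3 + G)/(33 + T))
K - N(r(11), 203) = 21631 - (-1555/3 + 2*11)/(33 + 203) = 21631 - (-1555/3 + 22)/236 = 21631 - (-1489)/(236*3) = 21631 - 1*(-1489/708) = 21631 + 1489/708 = 15316237/708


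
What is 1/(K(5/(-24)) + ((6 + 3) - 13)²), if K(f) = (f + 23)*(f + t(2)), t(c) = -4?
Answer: -576/46031 ≈ -0.012513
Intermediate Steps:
K(f) = (-4 + f)*(23 + f) (K(f) = (f + 23)*(f - 4) = (23 + f)*(-4 + f) = (-4 + f)*(23 + f))
1/(K(5/(-24)) + ((6 + 3) - 13)²) = 1/((-92 + (5/(-24))² + 19*(5/(-24))) + ((6 + 3) - 13)²) = 1/((-92 + (5*(-1/24))² + 19*(5*(-1/24))) + (9 - 13)²) = 1/((-92 + (-5/24)² + 19*(-5/24)) + (-4)²) = 1/((-92 + 25/576 - 95/24) + 16) = 1/(-55247/576 + 16) = 1/(-46031/576) = -576/46031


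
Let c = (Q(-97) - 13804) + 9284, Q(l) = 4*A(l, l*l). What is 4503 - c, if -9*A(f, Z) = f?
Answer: 80819/9 ≈ 8979.9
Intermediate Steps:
A(f, Z) = -f/9
Q(l) = -4*l/9 (Q(l) = 4*(-l/9) = -4*l/9)
c = -40292/9 (c = (-4/9*(-97) - 13804) + 9284 = (388/9 - 13804) + 9284 = -123848/9 + 9284 = -40292/9 ≈ -4476.9)
4503 - c = 4503 - 1*(-40292/9) = 4503 + 40292/9 = 80819/9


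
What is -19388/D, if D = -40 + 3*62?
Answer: -9694/73 ≈ -132.79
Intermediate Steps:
D = 146 (D = -40 + 186 = 146)
-19388/D = -19388/146 = -19388*1/146 = -9694/73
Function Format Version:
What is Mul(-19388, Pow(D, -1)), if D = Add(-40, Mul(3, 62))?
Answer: Rational(-9694, 73) ≈ -132.79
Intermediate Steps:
D = 146 (D = Add(-40, 186) = 146)
Mul(-19388, Pow(D, -1)) = Mul(-19388, Pow(146, -1)) = Mul(-19388, Rational(1, 146)) = Rational(-9694, 73)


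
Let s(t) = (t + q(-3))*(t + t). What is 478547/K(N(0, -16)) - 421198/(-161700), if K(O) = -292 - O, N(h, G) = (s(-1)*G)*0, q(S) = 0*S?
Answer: -19314515021/11804100 ≈ -1636.3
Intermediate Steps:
q(S) = 0
s(t) = 2*t² (s(t) = (t + 0)*(t + t) = t*(2*t) = 2*t²)
N(h, G) = 0 (N(h, G) = ((2*(-1)²)*G)*0 = ((2*1)*G)*0 = (2*G)*0 = 0)
478547/K(N(0, -16)) - 421198/(-161700) = 478547/(-292 - 1*0) - 421198/(-161700) = 478547/(-292 + 0) - 421198*(-1/161700) = 478547/(-292) + 210599/80850 = 478547*(-1/292) + 210599/80850 = -478547/292 + 210599/80850 = -19314515021/11804100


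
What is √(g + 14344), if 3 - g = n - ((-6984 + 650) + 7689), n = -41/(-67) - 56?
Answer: 3*√7859435/67 ≈ 125.53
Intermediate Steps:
n = -3711/67 (n = -41*(-1/67) - 56 = 41/67 - 56 = -3711/67 ≈ -55.388)
g = 94697/67 (g = 3 - (-3711/67 - ((-6984 + 650) + 7689)) = 3 - (-3711/67 - (-6334 + 7689)) = 3 - (-3711/67 - 1*1355) = 3 - (-3711/67 - 1355) = 3 - 1*(-94496/67) = 3 + 94496/67 = 94697/67 ≈ 1413.4)
√(g + 14344) = √(94697/67 + 14344) = √(1055745/67) = 3*√7859435/67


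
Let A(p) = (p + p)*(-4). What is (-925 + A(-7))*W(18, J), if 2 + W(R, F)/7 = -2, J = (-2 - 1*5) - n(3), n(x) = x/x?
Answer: 24332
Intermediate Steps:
n(x) = 1
A(p) = -8*p (A(p) = (2*p)*(-4) = -8*p)
J = -8 (J = (-2 - 1*5) - 1*1 = (-2 - 5) - 1 = -7 - 1 = -8)
W(R, F) = -28 (W(R, F) = -14 + 7*(-2) = -14 - 14 = -28)
(-925 + A(-7))*W(18, J) = (-925 - 8*(-7))*(-28) = (-925 + 56)*(-28) = -869*(-28) = 24332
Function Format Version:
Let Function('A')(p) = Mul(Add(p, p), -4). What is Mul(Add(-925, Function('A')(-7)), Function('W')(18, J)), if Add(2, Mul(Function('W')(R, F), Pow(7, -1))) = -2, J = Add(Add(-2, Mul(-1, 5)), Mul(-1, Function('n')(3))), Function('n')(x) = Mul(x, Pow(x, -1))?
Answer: 24332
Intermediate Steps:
Function('n')(x) = 1
Function('A')(p) = Mul(-8, p) (Function('A')(p) = Mul(Mul(2, p), -4) = Mul(-8, p))
J = -8 (J = Add(Add(-2, Mul(-1, 5)), Mul(-1, 1)) = Add(Add(-2, -5), -1) = Add(-7, -1) = -8)
Function('W')(R, F) = -28 (Function('W')(R, F) = Add(-14, Mul(7, -2)) = Add(-14, -14) = -28)
Mul(Add(-925, Function('A')(-7)), Function('W')(18, J)) = Mul(Add(-925, Mul(-8, -7)), -28) = Mul(Add(-925, 56), -28) = Mul(-869, -28) = 24332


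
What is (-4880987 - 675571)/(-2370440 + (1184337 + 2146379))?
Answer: -926093/160046 ≈ -5.7864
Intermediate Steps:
(-4880987 - 675571)/(-2370440 + (1184337 + 2146379)) = -5556558/(-2370440 + 3330716) = -5556558/960276 = -5556558*1/960276 = -926093/160046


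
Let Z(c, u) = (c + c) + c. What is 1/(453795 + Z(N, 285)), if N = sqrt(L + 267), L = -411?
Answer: 151265/68643301107 - 4*I/22881100369 ≈ 2.2036e-6 - 1.7482e-10*I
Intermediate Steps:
N = 12*I (N = sqrt(-411 + 267) = sqrt(-144) = 12*I ≈ 12.0*I)
Z(c, u) = 3*c (Z(c, u) = 2*c + c = 3*c)
1/(453795 + Z(N, 285)) = 1/(453795 + 3*(12*I)) = 1/(453795 + 36*I) = (453795 - 36*I)/205929903321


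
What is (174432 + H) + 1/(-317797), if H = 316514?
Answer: 156021165961/317797 ≈ 4.9095e+5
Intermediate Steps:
(174432 + H) + 1/(-317797) = (174432 + 316514) + 1/(-317797) = 490946 - 1/317797 = 156021165961/317797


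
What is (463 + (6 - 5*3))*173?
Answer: 78542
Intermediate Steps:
(463 + (6 - 5*3))*173 = (463 + (6 - 15))*173 = (463 - 9)*173 = 454*173 = 78542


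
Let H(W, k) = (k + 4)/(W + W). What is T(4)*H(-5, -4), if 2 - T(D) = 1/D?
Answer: 0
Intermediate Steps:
H(W, k) = (4 + k)/(2*W) (H(W, k) = (4 + k)/((2*W)) = (4 + k)*(1/(2*W)) = (4 + k)/(2*W))
T(D) = 2 - 1/D
T(4)*H(-5, -4) = (2 - 1/4)*((1/2)*(4 - 4)/(-5)) = (2 - 1*1/4)*((1/2)*(-1/5)*0) = (2 - 1/4)*0 = (7/4)*0 = 0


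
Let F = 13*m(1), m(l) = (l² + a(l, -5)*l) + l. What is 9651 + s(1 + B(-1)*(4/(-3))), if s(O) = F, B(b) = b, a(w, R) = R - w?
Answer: 9599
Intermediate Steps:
m(l) = l + l² + l*(-5 - l) (m(l) = (l² + (-5 - l)*l) + l = (l² + l*(-5 - l)) + l = l + l² + l*(-5 - l))
F = -52 (F = 13*(-4*1) = 13*(-4) = -52)
s(O) = -52
9651 + s(1 + B(-1)*(4/(-3))) = 9651 - 52 = 9599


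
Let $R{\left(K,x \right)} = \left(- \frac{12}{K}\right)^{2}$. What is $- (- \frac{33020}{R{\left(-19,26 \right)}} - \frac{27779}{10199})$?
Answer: $\frac{30394580989}{367164} \approx 82782.0$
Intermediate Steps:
$R{\left(K,x \right)} = \frac{144}{K^{2}}$
$- (- \frac{33020}{R{\left(-19,26 \right)}} - \frac{27779}{10199}) = - (- \frac{33020}{144 \cdot \frac{1}{361}} - \frac{27779}{10199}) = - (- \frac{33020}{\frac{144}{361}} - \frac{27779}{10199}) = - (\left(-33020\right) \frac{361}{144} - \frac{27779}{10199}) = - (- \frac{2980055}{36} - \frac{27779}{10199}) = \left(-1\right) \left(- \frac{30394580989}{367164}\right) = \frac{30394580989}{367164}$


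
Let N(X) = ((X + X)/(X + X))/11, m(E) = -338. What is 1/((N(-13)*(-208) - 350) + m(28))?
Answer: -11/7776 ≈ -0.0014146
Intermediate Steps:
N(X) = 1/11 (N(X) = ((2*X)/((2*X)))*(1/11) = ((2*X)*(1/(2*X)))*(1/11) = 1*(1/11) = 1/11)
1/((N(-13)*(-208) - 350) + m(28)) = 1/(((1/11)*(-208) - 350) - 338) = 1/((-208/11 - 350) - 338) = 1/(-4058/11 - 338) = 1/(-7776/11) = -11/7776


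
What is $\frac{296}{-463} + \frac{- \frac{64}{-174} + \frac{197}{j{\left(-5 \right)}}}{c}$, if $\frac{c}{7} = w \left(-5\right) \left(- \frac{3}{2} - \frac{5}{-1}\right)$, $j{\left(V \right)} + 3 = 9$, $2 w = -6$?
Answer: $- \frac{16252969}{29606535} \approx -0.54897$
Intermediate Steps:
$w = -3$ ($w = \frac{1}{2} \left(-6\right) = -3$)
$j{\left(V \right)} = 6$ ($j{\left(V \right)} = -3 + 9 = 6$)
$c = \frac{735}{2}$ ($c = 7 \left(-3\right) \left(-5\right) \left(- \frac{3}{2} - \frac{5}{-1}\right) = 7 \cdot 15 \left(\left(-3\right) \frac{1}{2} - -5\right) = 7 \cdot 15 \left(- \frac{3}{2} + 5\right) = 7 \cdot 15 \cdot \frac{7}{2} = 7 \cdot \frac{105}{2} = \frac{735}{2} \approx 367.5$)
$\frac{296}{-463} + \frac{- \frac{64}{-174} + \frac{197}{j{\left(-5 \right)}}}{c} = \frac{296}{-463} + \frac{- \frac{64}{-174} + \frac{197}{6}}{\frac{735}{2}} = 296 \left(- \frac{1}{463}\right) + \left(\left(-64\right) \left(- \frac{1}{174}\right) + 197 \cdot \frac{1}{6}\right) \frac{2}{735} = - \frac{296}{463} + \left(\frac{32}{87} + \frac{197}{6}\right) \frac{2}{735} = - \frac{296}{463} + \frac{5777}{174} \cdot \frac{2}{735} = - \frac{296}{463} + \frac{5777}{63945} = - \frac{16252969}{29606535}$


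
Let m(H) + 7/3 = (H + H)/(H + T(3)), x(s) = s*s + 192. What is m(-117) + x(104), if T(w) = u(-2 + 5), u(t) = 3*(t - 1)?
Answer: 1221863/111 ≈ 11008.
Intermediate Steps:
x(s) = 192 + s**2 (x(s) = s**2 + 192 = 192 + s**2)
u(t) = -3 + 3*t (u(t) = 3*(-1 + t) = -3 + 3*t)
T(w) = 6 (T(w) = -3 + 3*(-2 + 5) = -3 + 3*3 = -3 + 9 = 6)
m(H) = -7/3 + 2*H/(6 + H) (m(H) = -7/3 + (H + H)/(H + 6) = -7/3 + (2*H)/(6 + H) = -7/3 + 2*H/(6 + H))
m(-117) + x(104) = (-42 - 1*(-117))/(3*(6 - 117)) + (192 + 104**2) = (1/3)*(-42 + 117)/(-111) + (192 + 10816) = (1/3)*(-1/111)*75 + 11008 = -25/111 + 11008 = 1221863/111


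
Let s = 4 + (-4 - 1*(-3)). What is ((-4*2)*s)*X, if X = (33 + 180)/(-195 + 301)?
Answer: -2556/53 ≈ -48.226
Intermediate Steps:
s = 3 (s = 4 + (-4 + 3) = 4 - 1 = 3)
X = 213/106 ≈ 2.0094
((-4*2)*s)*X = (-4*2*3)*(213/106) = -8*3*(213/106) = -24*213/106 = -2556/53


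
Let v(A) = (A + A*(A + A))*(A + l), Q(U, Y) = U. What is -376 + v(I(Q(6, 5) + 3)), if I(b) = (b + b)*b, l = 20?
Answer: 9581924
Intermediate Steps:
I(b) = 2*b**2 (I(b) = (2*b)*b = 2*b**2)
v(A) = (20 + A)*(A + 2*A**2) (v(A) = (A + A*(A + A))*(A + 20) = (A + A*(2*A))*(20 + A) = (A + 2*A**2)*(20 + A) = (20 + A)*(A + 2*A**2))
-376 + v(I(Q(6, 5) + 3)) = -376 + (2*(6 + 3)**2)*(20 + 2*(2*(6 + 3)**2)**2 + 41*(2*(6 + 3)**2)) = -376 + (2*9**2)*(20 + 2*(2*9**2)**2 + 41*(2*9**2)) = -376 + (2*81)*(20 + 2*(2*81)**2 + 41*(2*81)) = -376 + 162*(20 + 2*162**2 + 41*162) = -376 + 162*(20 + 2*26244 + 6642) = -376 + 162*(20 + 52488 + 6642) = -376 + 162*59150 = -376 + 9582300 = 9581924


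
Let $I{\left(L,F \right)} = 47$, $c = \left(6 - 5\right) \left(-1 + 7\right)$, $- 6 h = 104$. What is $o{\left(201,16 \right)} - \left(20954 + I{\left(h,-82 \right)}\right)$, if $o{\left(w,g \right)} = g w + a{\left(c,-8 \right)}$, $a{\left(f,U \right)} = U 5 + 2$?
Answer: $-17823$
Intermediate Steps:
$h = - \frac{52}{3}$ ($h = \left(- \frac{1}{6}\right) 104 = - \frac{52}{3} \approx -17.333$)
$c = 6$ ($c = 1 \cdot 6 = 6$)
$a{\left(f,U \right)} = 2 + 5 U$ ($a{\left(f,U \right)} = 5 U + 2 = 2 + 5 U$)
$o{\left(w,g \right)} = -38 + g w$ ($o{\left(w,g \right)} = g w + \left(2 + 5 \left(-8\right)\right) = g w + \left(2 - 40\right) = g w - 38 = -38 + g w$)
$o{\left(201,16 \right)} - \left(20954 + I{\left(h,-82 \right)}\right) = \left(-38 + 16 \cdot 201\right) - 21001 = \left(-38 + 3216\right) - 21001 = 3178 - 21001 = -17823$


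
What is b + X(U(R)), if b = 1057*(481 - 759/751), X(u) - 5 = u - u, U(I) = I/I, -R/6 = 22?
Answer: 381022659/751 ≈ 5.0735e+5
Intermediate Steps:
R = -132 (R = -6*22 = -132)
U(I) = 1
X(u) = 5 (X(u) = 5 + (u - u) = 5 + 0 = 5)
b = 381018904/751 (b = 1057*(481 - 759*1/751) = 1057*(481 - 759/751) = 1057*(360472/751) = 381018904/751 ≈ 5.0735e+5)
b + X(U(R)) = 381018904/751 + 5 = 381022659/751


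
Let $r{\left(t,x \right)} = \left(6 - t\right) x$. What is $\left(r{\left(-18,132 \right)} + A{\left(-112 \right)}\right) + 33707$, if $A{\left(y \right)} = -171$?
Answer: $36704$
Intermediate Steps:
$r{\left(t,x \right)} = x \left(6 - t\right)$
$\left(r{\left(-18,132 \right)} + A{\left(-112 \right)}\right) + 33707 = \left(132 \left(6 - -18\right) - 171\right) + 33707 = \left(132 \left(6 + 18\right) - 171\right) + 33707 = \left(132 \cdot 24 - 171\right) + 33707 = \left(3168 - 171\right) + 33707 = 2997 + 33707 = 36704$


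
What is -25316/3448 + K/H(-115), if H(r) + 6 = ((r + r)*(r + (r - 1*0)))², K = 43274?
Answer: -8855549774919/1206114707414 ≈ -7.3422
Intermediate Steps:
H(r) = -6 + 16*r⁴ (H(r) = -6 + ((r + r)*(r + (r - 1*0)))² = -6 + ((2*r)*(r + (r + 0)))² = -6 + ((2*r)*(r + r))² = -6 + ((2*r)*(2*r))² = -6 + (4*r²)² = -6 + 16*r⁴)
-25316/3448 + K/H(-115) = -25316/3448 + 43274/(-6 + 16*(-115)⁴) = -25316*1/3448 + 43274/(-6 + 16*174900625) = -6329/862 + 43274/(-6 + 2798410000) = -6329/862 + 43274/2798409994 = -6329/862 + 43274*(1/2798409994) = -6329/862 + 21637/1399204997 = -8855549774919/1206114707414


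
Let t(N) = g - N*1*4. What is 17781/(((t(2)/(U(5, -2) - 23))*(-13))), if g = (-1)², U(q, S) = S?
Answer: -444525/91 ≈ -4884.9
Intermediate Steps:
g = 1
t(N) = 1 - 4*N (t(N) = 1 - N*1*4 = 1 - N*4 = 1 - 4*N)
17781/(((t(2)/(U(5, -2) - 23))*(-13))) = 17781/((((1 - 4*2)/(-2 - 23))*(-13))) = 17781/((((1 - 8)/(-25))*(-13))) = 17781/((-1/25*(-7)*(-13))) = 17781/(((7/25)*(-13))) = 17781/(-91/25) = 17781*(-25/91) = -444525/91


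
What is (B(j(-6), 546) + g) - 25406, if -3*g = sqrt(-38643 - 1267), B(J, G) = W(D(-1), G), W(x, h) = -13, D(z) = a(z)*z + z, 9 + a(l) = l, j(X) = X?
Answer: -25419 - I*sqrt(39910)/3 ≈ -25419.0 - 66.592*I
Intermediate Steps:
a(l) = -9 + l
D(z) = z + z*(-9 + z) (D(z) = (-9 + z)*z + z = z*(-9 + z) + z = z + z*(-9 + z))
B(J, G) = -13
g = -I*sqrt(39910)/3 (g = -sqrt(-38643 - 1267)/3 = -I*sqrt(39910)/3 ≈ -66.592*I)
(B(j(-6), 546) + g) - 25406 = (-13 - I*sqrt(39910)/3) - 25406 = -25419 - I*sqrt(39910)/3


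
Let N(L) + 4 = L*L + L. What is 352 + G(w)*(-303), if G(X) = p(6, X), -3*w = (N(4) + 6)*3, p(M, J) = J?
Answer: 7018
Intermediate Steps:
N(L) = -4 + L + L² (N(L) = -4 + (L*L + L) = -4 + (L² + L) = -4 + (L + L²) = -4 + L + L²)
w = -22 (w = -((-4 + 4 + 4²) + 6)*3/3 = -((-4 + 4 + 16) + 6)*3/3 = -(16 + 6)*3/3 = -22*3/3 = -⅓*66 = -22)
G(X) = X
352 + G(w)*(-303) = 352 - 22*(-303) = 352 + 6666 = 7018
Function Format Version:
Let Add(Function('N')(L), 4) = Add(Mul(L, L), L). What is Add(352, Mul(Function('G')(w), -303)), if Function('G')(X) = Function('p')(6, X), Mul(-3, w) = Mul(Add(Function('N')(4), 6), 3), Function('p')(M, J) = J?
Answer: 7018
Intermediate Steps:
Function('N')(L) = Add(-4, L, Pow(L, 2)) (Function('N')(L) = Add(-4, Add(Mul(L, L), L)) = Add(-4, Add(Pow(L, 2), L)) = Add(-4, Add(L, Pow(L, 2))) = Add(-4, L, Pow(L, 2)))
w = -22 (w = Mul(Rational(-1, 3), Mul(Add(Add(-4, 4, Pow(4, 2)), 6), 3)) = Mul(Rational(-1, 3), Mul(Add(Add(-4, 4, 16), 6), 3)) = Mul(Rational(-1, 3), Mul(Add(16, 6), 3)) = Mul(Rational(-1, 3), Mul(22, 3)) = Mul(Rational(-1, 3), 66) = -22)
Function('G')(X) = X
Add(352, Mul(Function('G')(w), -303)) = Add(352, Mul(-22, -303)) = Add(352, 6666) = 7018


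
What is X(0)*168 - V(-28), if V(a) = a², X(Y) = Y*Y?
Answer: -784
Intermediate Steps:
X(Y) = Y²
X(0)*168 - V(-28) = 0²*168 - 1*(-28)² = 0*168 - 1*784 = 0 - 784 = -784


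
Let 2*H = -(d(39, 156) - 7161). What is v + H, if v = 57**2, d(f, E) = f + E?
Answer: 6732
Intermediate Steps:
d(f, E) = E + f
H = 3483 (H = (-((156 + 39) - 7161))/2 = (-(195 - 7161))/2 = (-1*(-6966))/2 = (1/2)*6966 = 3483)
v = 3249
v + H = 3249 + 3483 = 6732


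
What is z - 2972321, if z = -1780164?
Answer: -4752485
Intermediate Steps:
z - 2972321 = -1780164 - 2972321 = -4752485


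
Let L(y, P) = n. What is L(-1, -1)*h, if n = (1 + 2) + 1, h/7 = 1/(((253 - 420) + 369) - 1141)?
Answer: -28/939 ≈ -0.029819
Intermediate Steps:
h = -7/939 (h = 7/(((253 - 420) + 369) - 1141) = 7/((-167 + 369) - 1141) = 7/(202 - 1141) = 7/(-939) = 7*(-1/939) = -7/939 ≈ -0.0074547)
n = 4 (n = 3 + 1 = 4)
L(y, P) = 4
L(-1, -1)*h = 4*(-7/939) = -28/939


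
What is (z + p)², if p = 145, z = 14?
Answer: 25281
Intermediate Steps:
(z + p)² = (14 + 145)² = 159² = 25281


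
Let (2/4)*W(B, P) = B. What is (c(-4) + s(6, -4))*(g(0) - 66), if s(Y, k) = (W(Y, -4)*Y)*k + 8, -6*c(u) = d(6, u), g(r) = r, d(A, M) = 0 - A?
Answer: 18414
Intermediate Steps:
d(A, M) = -A
W(B, P) = 2*B
c(u) = 1 (c(u) = -(-1)*6/6 = -⅙*(-6) = 1)
s(Y, k) = 8 + 2*k*Y² (s(Y, k) = ((2*Y)*Y)*k + 8 = (2*Y²)*k + 8 = 2*k*Y² + 8 = 8 + 2*k*Y²)
(c(-4) + s(6, -4))*(g(0) - 66) = (1 + (8 + 2*(-4)*6²))*(0 - 66) = (1 + (8 + 2*(-4)*36))*(-66) = (1 + (8 - 288))*(-66) = (1 - 280)*(-66) = -279*(-66) = 18414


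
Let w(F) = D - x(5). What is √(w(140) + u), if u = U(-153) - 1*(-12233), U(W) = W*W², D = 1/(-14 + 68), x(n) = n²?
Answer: 5*I*√46259022/18 ≈ 1889.3*I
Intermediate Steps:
D = 1/54 ≈ 0.018519
w(F) = -1349/54 (w(F) = 1/54 - 1*5² = 1/54 - 1*25 = 1/54 - 25 = -1349/54)
U(W) = W³
u = -3569344 (u = (-153)³ - 1*(-12233) = -3581577 + 12233 = -3569344)
√(w(140) + u) = √(-1349/54 - 3569344) = √(-192745925/54) = 5*I*√46259022/18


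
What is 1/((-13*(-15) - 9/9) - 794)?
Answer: -1/600 ≈ -0.0016667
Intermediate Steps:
1/((-13*(-15) - 9/9) - 794) = 1/((195 - 9*⅑) - 794) = 1/((195 - 1) - 794) = 1/(194 - 794) = 1/(-600) = -1/600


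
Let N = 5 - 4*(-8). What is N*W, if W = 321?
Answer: 11877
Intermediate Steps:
N = 37 (N = 5 + 32 = 37)
N*W = 37*321 = 11877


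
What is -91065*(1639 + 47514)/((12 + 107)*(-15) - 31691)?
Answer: 4476117945/33476 ≈ 1.3371e+5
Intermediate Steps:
-91065*(1639 + 47514)/((12 + 107)*(-15) - 31691) = -91065*49153/(119*(-15) - 31691) = -91065*49153/(-1785 - 31691) = -91065/((-33476*1/49153)) = -91065/(-33476/49153) = -91065*(-49153/33476) = 4476117945/33476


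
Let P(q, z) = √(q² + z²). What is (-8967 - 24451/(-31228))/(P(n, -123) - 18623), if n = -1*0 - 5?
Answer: 208575383863/433196033892 + 11199881*√15154/433196033892 ≈ 0.48466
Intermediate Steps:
n = -5 (n = 0 - 5 = -5)
(-8967 - 24451/(-31228))/(P(n, -123) - 18623) = (-8967 - 24451/(-31228))/(√((-5)² + (-123)²) - 18623) = (-8967 - 24451*(-1/31228))/(√(25 + 15129) - 18623) = (-8967 + 24451/31228)/(√15154 - 18623) = -279997025/(31228*(-18623 + √15154))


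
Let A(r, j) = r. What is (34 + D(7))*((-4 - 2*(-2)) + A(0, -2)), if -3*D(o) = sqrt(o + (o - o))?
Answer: 0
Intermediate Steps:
D(o) = -sqrt(o)/3 (D(o) = -sqrt(o + (o - o))/3 = -sqrt(o + 0)/3 = -sqrt(o)/3)
(34 + D(7))*((-4 - 2*(-2)) + A(0, -2)) = (34 - sqrt(7)/3)*((-4 - 2*(-2)) + 0) = (34 - sqrt(7)/3)*((-4 + 4) + 0) = (34 - sqrt(7)/3)*(0 + 0) = (34 - sqrt(7)/3)*0 = 0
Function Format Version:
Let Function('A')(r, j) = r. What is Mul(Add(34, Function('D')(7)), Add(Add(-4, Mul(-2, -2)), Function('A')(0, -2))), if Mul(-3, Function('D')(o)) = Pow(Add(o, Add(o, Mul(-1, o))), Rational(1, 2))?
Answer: 0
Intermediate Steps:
Function('D')(o) = Mul(Rational(-1, 3), Pow(o, Rational(1, 2))) (Function('D')(o) = Mul(Rational(-1, 3), Pow(Add(o, Add(o, Mul(-1, o))), Rational(1, 2))) = Mul(Rational(-1, 3), Pow(Add(o, 0), Rational(1, 2))) = Mul(Rational(-1, 3), Pow(o, Rational(1, 2))))
Mul(Add(34, Function('D')(7)), Add(Add(-4, Mul(-2, -2)), Function('A')(0, -2))) = Mul(Add(34, Mul(Rational(-1, 3), Pow(7, Rational(1, 2)))), Add(Add(-4, Mul(-2, -2)), 0)) = Mul(Add(34, Mul(Rational(-1, 3), Pow(7, Rational(1, 2)))), Add(Add(-4, 4), 0)) = Mul(Add(34, Mul(Rational(-1, 3), Pow(7, Rational(1, 2)))), Add(0, 0)) = Mul(Add(34, Mul(Rational(-1, 3), Pow(7, Rational(1, 2)))), 0) = 0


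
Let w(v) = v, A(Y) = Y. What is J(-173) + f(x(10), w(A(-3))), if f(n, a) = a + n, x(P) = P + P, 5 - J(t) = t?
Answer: 195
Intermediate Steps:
J(t) = 5 - t
x(P) = 2*P
J(-173) + f(x(10), w(A(-3))) = (5 - 1*(-173)) + (-3 + 2*10) = (5 + 173) + (-3 + 20) = 178 + 17 = 195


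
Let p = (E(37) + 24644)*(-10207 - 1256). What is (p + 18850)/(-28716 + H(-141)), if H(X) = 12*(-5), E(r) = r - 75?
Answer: 35254966/3597 ≈ 9801.2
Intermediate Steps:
E(r) = -75 + r
p = -282058578 (p = ((-75 + 37) + 24644)*(-10207 - 1256) = (-38 + 24644)*(-11463) = 24606*(-11463) = -282058578)
H(X) = -60
(p + 18850)/(-28716 + H(-141)) = (-282058578 + 18850)/(-28716 - 60) = -282039728/(-28776) = -282039728*(-1/28776) = 35254966/3597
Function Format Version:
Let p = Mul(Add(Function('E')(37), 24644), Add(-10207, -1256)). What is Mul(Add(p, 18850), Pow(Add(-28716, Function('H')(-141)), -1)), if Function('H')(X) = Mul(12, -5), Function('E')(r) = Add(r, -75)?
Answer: Rational(35254966, 3597) ≈ 9801.2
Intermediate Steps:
Function('E')(r) = Add(-75, r)
p = -282058578 (p = Mul(Add(Add(-75, 37), 24644), Add(-10207, -1256)) = Mul(Add(-38, 24644), -11463) = Mul(24606, -11463) = -282058578)
Function('H')(X) = -60
Mul(Add(p, 18850), Pow(Add(-28716, Function('H')(-141)), -1)) = Mul(Add(-282058578, 18850), Pow(Add(-28716, -60), -1)) = Mul(-282039728, Pow(-28776, -1)) = Mul(-282039728, Rational(-1, 28776)) = Rational(35254966, 3597)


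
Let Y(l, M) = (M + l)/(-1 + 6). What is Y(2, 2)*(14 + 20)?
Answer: 136/5 ≈ 27.200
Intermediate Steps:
Y(l, M) = M/5 + l/5 (Y(l, M) = (M + l)/5 = (M + l)*(⅕) = M/5 + l/5)
Y(2, 2)*(14 + 20) = ((⅕)*2 + (⅕)*2)*(14 + 20) = (⅖ + ⅖)*34 = (⅘)*34 = 136/5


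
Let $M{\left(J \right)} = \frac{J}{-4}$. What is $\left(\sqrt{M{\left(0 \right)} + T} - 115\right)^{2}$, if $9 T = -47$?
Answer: $\frac{\left(345 - i \sqrt{47}\right)^{2}}{9} \approx 13220.0 - 525.6 i$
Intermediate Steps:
$T = - \frac{47}{9}$ ($T = \frac{1}{9} \left(-47\right) = - \frac{47}{9} \approx -5.2222$)
$M{\left(J \right)} = - \frac{J}{4}$ ($M{\left(J \right)} = J \left(- \frac{1}{4}\right) = - \frac{J}{4}$)
$\left(\sqrt{M{\left(0 \right)} + T} - 115\right)^{2} = \left(\sqrt{\left(- \frac{1}{4}\right) 0 - \frac{47}{9}} - 115\right)^{2} = \left(\sqrt{0 - \frac{47}{9}} - 115\right)^{2} = \left(\sqrt{- \frac{47}{9}} - 115\right)^{2} = \left(\frac{i \sqrt{47}}{3} - 115\right)^{2} = \left(-115 + \frac{i \sqrt{47}}{3}\right)^{2}$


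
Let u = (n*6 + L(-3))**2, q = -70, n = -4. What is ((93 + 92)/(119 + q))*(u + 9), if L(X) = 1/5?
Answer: 532282/245 ≈ 2172.6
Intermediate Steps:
L(X) = 1/5
u = 14161/25 (u = (-4*6 + 1/5)**2 = (-24 + 1/5)**2 = (-119/5)**2 = 14161/25 ≈ 566.44)
((93 + 92)/(119 + q))*(u + 9) = ((93 + 92)/(119 - 70))*(14161/25 + 9) = (185/49)*(14386/25) = 532282/245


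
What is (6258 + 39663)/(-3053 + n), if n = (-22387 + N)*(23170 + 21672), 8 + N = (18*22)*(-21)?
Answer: -45921/1377145715 ≈ -3.3345e-5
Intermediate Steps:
N = -8324 (N = -8 + (18*22)*(-21) = -8 + 396*(-21) = -8 - 8316 = -8324)
n = -1377142662 (n = (-22387 - 8324)*(23170 + 21672) = -30711*44842 = -1377142662)
(6258 + 39663)/(-3053 + n) = (6258 + 39663)/(-3053 - 1377142662) = 45921/(-1377145715) = 45921*(-1/1377145715) = -45921/1377145715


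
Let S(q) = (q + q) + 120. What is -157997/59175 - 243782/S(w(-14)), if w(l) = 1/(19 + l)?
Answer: -5158865246/2544525 ≈ -2027.4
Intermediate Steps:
S(q) = 120 + 2*q (S(q) = 2*q + 120 = 120 + 2*q)
-157997/59175 - 243782/S(w(-14)) = -157997/59175 - 243782/(120 + 2/(19 - 14)) = -157997*1/59175 - 243782/(120 + 2/5) = -157997/59175 - 243782/(120 + 2*(1/5)) = -157997/59175 - 243782/(120 + 2/5) = -157997/59175 - 243782/602/5 = -157997/59175 - 243782*5/602 = -157997/59175 - 87065/43 = -5158865246/2544525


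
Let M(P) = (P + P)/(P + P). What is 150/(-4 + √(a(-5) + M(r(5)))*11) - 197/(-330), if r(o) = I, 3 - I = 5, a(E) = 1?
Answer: 121261/37290 + 825*√2/113 ≈ 13.577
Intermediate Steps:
I = -2 (I = 3 - 1*5 = 3 - 5 = -2)
r(o) = -2
M(P) = 1 (M(P) = (2*P)/((2*P)) = (2*P)*(1/(2*P)) = 1)
150/(-4 + √(a(-5) + M(r(5)))*11) - 197/(-330) = 150/(-4 + √(1 + 1)*11) - 197/(-330) = 150/(-4 + √2*11) - 197*(-1/330) = 150/(-4 + 11*√2) + 197/330 = 197/330 + 150/(-4 + 11*√2)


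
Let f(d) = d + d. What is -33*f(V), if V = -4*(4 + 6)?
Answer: 2640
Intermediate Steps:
V = -40 (V = -4*10 = -40)
f(d) = 2*d
-33*f(V) = -66*(-40) = -33*(-80) = 2640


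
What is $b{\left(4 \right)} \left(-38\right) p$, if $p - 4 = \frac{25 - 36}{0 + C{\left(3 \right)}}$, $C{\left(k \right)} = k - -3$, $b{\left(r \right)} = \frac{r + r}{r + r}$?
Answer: $- \frac{247}{3} \approx -82.333$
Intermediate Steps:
$b{\left(r \right)} = 1$ ($b{\left(r \right)} = \frac{2 r}{2 r} = 2 r \frac{1}{2 r} = 1$)
$C{\left(k \right)} = 3 + k$ ($C{\left(k \right)} = k + 3 = 3 + k$)
$p = \frac{13}{6}$ ($p = 4 + \frac{25 - 36}{0 + \left(3 + 3\right)} = 4 - \frac{11}{0 + 6} = 4 - \frac{11}{6} = \frac{13}{6} \approx 2.1667$)
$b{\left(4 \right)} \left(-38\right) p = 1 \left(-38\right) \frac{13}{6} = \left(-38\right) \frac{13}{6} = - \frac{247}{3}$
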